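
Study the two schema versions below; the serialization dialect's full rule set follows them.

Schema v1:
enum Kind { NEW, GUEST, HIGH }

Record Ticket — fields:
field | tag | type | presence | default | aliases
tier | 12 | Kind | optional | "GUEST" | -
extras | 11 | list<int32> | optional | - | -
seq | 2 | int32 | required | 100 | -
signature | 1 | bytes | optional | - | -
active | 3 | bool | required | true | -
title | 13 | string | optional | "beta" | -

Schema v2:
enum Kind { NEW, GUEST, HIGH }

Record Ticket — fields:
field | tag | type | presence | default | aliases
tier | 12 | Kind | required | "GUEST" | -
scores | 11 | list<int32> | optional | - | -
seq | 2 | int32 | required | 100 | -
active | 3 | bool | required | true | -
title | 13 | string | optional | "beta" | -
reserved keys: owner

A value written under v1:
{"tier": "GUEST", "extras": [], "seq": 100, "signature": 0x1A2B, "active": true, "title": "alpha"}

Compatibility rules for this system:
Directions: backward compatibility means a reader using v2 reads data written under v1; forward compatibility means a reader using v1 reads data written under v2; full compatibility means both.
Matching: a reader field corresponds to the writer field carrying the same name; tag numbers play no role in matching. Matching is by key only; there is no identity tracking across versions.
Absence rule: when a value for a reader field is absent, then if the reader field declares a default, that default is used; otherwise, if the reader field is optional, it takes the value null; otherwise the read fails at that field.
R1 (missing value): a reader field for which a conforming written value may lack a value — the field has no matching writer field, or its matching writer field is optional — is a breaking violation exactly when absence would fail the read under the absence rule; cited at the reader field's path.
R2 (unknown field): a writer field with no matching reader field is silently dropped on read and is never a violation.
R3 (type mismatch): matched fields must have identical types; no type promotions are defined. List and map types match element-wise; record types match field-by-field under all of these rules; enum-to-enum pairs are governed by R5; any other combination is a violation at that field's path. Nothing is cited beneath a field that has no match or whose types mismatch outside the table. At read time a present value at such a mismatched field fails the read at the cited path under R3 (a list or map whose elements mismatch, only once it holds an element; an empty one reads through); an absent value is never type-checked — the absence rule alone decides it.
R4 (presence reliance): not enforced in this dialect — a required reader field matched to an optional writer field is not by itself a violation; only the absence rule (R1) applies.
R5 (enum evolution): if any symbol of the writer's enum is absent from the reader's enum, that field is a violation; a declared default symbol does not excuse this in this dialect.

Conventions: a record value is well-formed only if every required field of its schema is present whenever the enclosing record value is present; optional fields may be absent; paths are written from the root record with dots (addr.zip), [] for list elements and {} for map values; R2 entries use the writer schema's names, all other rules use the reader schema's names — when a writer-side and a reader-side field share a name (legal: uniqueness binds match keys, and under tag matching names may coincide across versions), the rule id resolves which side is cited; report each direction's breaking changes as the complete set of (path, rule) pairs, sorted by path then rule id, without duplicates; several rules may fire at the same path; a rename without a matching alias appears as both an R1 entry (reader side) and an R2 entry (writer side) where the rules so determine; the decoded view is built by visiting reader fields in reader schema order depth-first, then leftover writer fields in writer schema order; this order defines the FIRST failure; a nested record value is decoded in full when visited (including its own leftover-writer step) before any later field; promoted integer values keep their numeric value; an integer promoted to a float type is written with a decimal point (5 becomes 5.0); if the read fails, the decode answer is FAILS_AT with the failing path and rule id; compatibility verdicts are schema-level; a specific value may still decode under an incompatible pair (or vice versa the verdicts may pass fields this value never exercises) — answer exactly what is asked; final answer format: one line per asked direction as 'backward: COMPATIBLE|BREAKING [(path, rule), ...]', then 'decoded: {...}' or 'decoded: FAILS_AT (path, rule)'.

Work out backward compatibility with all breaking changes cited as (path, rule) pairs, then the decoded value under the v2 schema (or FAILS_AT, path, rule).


backward: COMPATIBLE []; decoded: {"tier": "GUEST", "scores": null, "seq": 100, "active": true, "title": "alpha"}

in Ticket below, arrows point writer -> reader
backward analysis of Ticket with v2 as reader and v1 as writer:
  writer optional, Kind -> Kind: reader tier maps from writer tier
  scores: no writer match
  writer required, int32 -> int32: reader seq maps from writer seq
  writer required, bool -> bool: reader active maps from writer active
  writer optional, string -> string: reader title maps from writer title
  leftover writer field: extras
  leftover writer field: signature
  => no violations; backward on Ticket: COMPATIBLE
decode (reader v2):
  tier := "GUEST"
  scores := null (not supplied -> null)
  seq := 100
  active := true
  title := "alpha"
  writer extras: unmatched, discarded
  writer signature: unmatched, discarded
  => decoded: {"tier": "GUEST", "scores": null, "seq": 100, "active": true, "title": "alpha"}
the other Ticket changes do not affect what is asked:
  field tier in record Ticket: optional changed to required -> triggers nothing under Ticket's printed rules — same verdict


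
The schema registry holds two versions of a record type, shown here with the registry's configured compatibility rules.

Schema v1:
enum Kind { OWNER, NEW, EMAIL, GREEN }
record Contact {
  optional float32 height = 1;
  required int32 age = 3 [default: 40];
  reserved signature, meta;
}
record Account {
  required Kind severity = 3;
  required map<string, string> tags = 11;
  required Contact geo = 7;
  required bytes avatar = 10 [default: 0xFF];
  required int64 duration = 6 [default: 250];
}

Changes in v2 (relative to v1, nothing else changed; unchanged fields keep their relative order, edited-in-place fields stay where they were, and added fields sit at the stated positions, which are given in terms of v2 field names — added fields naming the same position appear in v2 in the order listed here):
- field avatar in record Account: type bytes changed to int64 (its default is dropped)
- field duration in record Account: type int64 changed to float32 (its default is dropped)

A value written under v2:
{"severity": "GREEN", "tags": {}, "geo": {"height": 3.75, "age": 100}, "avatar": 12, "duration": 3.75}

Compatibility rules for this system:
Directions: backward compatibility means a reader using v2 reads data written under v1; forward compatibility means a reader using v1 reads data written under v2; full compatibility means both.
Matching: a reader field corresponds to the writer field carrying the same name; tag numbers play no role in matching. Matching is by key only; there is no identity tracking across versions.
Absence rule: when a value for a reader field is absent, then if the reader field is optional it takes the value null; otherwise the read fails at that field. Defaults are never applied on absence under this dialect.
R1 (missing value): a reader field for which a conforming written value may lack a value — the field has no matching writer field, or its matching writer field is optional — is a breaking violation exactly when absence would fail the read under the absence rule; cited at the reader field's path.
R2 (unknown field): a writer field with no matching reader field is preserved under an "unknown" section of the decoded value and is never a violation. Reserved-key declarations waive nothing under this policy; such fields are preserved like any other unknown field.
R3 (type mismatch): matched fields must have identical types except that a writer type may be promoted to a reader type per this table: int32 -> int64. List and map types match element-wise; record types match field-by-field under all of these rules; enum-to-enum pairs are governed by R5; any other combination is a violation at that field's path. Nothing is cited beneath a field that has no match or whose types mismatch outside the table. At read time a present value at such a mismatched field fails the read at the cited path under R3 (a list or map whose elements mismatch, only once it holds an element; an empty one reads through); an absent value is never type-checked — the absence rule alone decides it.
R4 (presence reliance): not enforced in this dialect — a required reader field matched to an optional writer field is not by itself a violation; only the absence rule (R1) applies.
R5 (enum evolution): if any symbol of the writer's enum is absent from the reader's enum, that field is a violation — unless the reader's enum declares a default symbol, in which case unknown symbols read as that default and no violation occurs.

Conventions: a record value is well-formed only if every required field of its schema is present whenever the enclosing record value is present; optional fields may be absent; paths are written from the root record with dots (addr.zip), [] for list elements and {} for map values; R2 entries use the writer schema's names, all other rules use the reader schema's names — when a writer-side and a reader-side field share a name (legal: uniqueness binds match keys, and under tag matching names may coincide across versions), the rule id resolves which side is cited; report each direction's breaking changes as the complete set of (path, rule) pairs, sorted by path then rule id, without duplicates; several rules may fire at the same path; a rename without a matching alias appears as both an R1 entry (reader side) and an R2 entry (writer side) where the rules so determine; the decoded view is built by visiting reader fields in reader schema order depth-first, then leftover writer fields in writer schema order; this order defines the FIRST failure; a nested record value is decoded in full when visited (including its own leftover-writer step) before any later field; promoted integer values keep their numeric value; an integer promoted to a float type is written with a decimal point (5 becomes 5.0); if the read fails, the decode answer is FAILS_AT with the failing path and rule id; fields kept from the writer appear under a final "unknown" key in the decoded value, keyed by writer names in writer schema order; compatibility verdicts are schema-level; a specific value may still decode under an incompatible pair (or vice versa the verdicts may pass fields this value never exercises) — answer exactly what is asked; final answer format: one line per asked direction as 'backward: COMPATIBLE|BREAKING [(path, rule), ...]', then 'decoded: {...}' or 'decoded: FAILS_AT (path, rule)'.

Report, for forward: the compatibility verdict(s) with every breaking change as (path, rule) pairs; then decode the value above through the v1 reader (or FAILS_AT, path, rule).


arrows below run writer -> reader for Account
forward on Account — v1 reading data written by v2:
  Kind -> Kind, writer required: severity aligns to severity
  map<string, string> -> map<string, string>, writer required: tags aligns to tags
  Contact -> Contact, writer required: geo aligns to geo
  int64 -> bytes, writer required: avatar aligns to avatar
  float32 -> int64, writer required: duration aligns to duration
  float32 -> float32, writer optional: geo.height aligns to geo.height
  int32 -> int32, writer required: geo.age aligns to geo.age
  violation R3 at avatar
  violation R3 at duration
  => forward: BREAKING (2)
decoding the Account value with the v1 reader:
  severity := "GREEN"
  tags := {}
  geo.height := 3.75
  geo.age := 100
  read fails at avatar under R3
  => FAILS_AT (avatar, R3)

forward: BREAKING [(avatar, R3), (duration, R3)]; decoded: FAILS_AT (avatar, R3)


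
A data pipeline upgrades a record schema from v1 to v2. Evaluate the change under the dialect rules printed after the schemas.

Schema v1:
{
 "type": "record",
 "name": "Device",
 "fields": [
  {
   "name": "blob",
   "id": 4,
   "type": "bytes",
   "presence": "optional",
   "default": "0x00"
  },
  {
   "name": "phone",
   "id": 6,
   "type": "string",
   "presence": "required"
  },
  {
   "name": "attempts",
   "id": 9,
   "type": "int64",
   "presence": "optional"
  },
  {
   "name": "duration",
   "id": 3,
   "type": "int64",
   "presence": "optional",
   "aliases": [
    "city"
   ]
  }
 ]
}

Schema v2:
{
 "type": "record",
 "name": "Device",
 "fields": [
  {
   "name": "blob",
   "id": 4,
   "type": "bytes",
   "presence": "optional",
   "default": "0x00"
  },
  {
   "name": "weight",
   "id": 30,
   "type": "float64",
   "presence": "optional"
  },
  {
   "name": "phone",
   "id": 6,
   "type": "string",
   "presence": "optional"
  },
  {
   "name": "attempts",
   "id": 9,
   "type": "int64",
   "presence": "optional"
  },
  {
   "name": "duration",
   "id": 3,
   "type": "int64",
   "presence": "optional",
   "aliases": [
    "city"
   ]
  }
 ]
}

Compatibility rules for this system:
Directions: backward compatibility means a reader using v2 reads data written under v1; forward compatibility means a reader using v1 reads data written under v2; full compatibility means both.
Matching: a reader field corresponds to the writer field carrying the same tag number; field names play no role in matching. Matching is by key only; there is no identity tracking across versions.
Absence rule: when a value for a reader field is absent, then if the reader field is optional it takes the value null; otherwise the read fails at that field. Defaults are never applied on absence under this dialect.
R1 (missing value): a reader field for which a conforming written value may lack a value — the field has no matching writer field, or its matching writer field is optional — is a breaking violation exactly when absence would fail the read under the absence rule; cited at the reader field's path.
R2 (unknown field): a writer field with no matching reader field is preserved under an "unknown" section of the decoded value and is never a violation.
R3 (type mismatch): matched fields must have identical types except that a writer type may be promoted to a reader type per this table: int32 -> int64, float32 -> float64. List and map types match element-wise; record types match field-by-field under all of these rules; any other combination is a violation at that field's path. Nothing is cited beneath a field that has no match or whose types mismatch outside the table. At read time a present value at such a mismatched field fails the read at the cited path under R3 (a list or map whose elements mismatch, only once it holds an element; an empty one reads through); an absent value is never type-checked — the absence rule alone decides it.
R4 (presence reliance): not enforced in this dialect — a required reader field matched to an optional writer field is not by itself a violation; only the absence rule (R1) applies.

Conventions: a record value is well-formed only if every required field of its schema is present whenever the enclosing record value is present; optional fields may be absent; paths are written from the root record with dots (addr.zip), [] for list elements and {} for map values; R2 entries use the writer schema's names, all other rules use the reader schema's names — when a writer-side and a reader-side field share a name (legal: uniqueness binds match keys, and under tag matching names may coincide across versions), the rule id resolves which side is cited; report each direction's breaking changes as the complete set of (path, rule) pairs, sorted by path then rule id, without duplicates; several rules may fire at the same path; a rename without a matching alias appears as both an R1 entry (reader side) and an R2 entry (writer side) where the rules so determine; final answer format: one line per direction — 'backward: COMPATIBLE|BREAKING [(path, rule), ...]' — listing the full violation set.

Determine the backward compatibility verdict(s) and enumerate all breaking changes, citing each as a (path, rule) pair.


backward: COMPATIBLE []

each type pair in Device: writer, then reader
backward analysis of Device with v2 as reader and v1 as writer:
  bytes -> bytes, writer optional: blob aligns to blob
  weight has no writer counterpart
  string -> string, writer required: phone aligns to phone
  int64 -> int64, writer optional: attempts aligns to attempts
  int64 -> int64, writer optional: duration aligns to duration
  => backward verdict for Device: COMPATIBLE, no violations
the other Device changes do not affect what is asked:
  added field weight to record Device: optional float64, tag 30 (in v2 it sits immediately before phone) -> no rule fires on it in Device's dialect; the asked verdict holds
  field phone in record Device: required changed to optional -> fires only in the forward direction of Device, which is not asked here


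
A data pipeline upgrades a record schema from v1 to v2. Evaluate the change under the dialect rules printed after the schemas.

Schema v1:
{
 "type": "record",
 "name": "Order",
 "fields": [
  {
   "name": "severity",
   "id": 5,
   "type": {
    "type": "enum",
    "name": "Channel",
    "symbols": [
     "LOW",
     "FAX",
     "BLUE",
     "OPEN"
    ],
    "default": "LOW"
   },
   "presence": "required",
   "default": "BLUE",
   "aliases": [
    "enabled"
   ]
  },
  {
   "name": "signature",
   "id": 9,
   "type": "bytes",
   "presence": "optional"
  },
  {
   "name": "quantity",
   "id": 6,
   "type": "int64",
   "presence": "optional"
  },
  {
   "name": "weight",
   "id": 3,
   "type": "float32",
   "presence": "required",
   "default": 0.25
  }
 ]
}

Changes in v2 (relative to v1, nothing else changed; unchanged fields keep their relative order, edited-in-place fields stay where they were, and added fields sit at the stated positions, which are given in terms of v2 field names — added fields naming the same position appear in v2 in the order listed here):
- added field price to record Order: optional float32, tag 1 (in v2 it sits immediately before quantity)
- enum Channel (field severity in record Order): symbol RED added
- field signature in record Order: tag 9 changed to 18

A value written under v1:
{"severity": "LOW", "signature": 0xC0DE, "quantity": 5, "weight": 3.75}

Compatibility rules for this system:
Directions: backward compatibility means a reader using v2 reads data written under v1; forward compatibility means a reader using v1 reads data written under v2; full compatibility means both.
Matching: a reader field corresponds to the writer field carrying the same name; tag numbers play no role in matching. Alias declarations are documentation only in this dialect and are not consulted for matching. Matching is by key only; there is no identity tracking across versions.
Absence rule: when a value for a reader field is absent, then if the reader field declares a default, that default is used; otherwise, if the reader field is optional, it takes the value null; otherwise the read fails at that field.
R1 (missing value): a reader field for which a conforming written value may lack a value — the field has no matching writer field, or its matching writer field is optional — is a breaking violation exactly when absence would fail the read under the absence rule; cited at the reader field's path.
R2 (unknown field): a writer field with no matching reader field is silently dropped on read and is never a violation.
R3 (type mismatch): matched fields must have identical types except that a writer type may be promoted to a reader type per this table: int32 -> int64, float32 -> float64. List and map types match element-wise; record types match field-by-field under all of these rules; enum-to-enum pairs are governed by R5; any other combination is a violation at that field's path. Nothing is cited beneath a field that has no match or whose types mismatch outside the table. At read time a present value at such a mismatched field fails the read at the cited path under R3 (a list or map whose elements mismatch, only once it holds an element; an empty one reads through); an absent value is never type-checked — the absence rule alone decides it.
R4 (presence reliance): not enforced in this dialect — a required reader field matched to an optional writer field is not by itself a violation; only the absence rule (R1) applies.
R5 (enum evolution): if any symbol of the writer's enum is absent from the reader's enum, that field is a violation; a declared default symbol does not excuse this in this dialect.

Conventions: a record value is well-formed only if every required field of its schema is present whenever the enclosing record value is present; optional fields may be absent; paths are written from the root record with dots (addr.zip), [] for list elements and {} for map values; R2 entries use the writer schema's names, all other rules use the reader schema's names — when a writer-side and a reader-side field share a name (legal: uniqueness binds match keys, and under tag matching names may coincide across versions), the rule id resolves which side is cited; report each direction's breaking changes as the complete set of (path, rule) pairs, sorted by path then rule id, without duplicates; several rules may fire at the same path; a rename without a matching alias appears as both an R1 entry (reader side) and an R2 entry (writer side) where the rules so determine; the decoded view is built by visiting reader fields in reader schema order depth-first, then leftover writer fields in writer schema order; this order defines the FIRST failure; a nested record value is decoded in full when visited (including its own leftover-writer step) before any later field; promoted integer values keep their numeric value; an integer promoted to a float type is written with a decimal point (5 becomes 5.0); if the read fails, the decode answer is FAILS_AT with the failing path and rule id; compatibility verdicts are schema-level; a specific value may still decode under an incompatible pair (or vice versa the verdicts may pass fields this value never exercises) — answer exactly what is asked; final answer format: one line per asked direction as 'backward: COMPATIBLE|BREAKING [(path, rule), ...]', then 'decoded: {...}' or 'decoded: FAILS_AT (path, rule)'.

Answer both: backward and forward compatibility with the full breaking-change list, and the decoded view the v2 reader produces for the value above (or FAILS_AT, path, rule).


in Order below, arrows point writer -> reader
backward for Order (reader v2, writer v1):
  severity: Channel -> Channel, writer required; from severity
  signature: bytes -> bytes, writer optional; from signature
  price has no writer counterpart
  quantity: int64 -> int64, writer optional; from quantity
  weight: float32 -> float32, writer required; from weight
  => no violations; backward on Order: COMPATIBLE
forward for Order (reader v1, writer v2):
  severity: Channel -> Channel, writer required; from severity
  signature: bytes -> bytes, writer optional; from signature
  quantity: int64 -> int64, writer optional; from quantity
  weight: float32 -> float32, writer required; from weight
  price (writer side), unknown to reader
  R5 fires at severity
  => forward verdict for Order: BREAKING, 1 violation(s)
migrating the Order value to v2:
  severity := "LOW"
  signature := 0xC0DE
  price := null (not supplied -> null)
  quantity := 5
  weight := 3.75
  => decoded: {"severity": "LOW", "signature": 0xC0DE, "price": null, "quantity": 5, "weight": 3.75}

backward: COMPATIBLE []; forward: BREAKING [(severity, R5)]; decoded: {"severity": "LOW", "signature": 0xC0DE, "price": null, "quantity": 5, "weight": 3.75}


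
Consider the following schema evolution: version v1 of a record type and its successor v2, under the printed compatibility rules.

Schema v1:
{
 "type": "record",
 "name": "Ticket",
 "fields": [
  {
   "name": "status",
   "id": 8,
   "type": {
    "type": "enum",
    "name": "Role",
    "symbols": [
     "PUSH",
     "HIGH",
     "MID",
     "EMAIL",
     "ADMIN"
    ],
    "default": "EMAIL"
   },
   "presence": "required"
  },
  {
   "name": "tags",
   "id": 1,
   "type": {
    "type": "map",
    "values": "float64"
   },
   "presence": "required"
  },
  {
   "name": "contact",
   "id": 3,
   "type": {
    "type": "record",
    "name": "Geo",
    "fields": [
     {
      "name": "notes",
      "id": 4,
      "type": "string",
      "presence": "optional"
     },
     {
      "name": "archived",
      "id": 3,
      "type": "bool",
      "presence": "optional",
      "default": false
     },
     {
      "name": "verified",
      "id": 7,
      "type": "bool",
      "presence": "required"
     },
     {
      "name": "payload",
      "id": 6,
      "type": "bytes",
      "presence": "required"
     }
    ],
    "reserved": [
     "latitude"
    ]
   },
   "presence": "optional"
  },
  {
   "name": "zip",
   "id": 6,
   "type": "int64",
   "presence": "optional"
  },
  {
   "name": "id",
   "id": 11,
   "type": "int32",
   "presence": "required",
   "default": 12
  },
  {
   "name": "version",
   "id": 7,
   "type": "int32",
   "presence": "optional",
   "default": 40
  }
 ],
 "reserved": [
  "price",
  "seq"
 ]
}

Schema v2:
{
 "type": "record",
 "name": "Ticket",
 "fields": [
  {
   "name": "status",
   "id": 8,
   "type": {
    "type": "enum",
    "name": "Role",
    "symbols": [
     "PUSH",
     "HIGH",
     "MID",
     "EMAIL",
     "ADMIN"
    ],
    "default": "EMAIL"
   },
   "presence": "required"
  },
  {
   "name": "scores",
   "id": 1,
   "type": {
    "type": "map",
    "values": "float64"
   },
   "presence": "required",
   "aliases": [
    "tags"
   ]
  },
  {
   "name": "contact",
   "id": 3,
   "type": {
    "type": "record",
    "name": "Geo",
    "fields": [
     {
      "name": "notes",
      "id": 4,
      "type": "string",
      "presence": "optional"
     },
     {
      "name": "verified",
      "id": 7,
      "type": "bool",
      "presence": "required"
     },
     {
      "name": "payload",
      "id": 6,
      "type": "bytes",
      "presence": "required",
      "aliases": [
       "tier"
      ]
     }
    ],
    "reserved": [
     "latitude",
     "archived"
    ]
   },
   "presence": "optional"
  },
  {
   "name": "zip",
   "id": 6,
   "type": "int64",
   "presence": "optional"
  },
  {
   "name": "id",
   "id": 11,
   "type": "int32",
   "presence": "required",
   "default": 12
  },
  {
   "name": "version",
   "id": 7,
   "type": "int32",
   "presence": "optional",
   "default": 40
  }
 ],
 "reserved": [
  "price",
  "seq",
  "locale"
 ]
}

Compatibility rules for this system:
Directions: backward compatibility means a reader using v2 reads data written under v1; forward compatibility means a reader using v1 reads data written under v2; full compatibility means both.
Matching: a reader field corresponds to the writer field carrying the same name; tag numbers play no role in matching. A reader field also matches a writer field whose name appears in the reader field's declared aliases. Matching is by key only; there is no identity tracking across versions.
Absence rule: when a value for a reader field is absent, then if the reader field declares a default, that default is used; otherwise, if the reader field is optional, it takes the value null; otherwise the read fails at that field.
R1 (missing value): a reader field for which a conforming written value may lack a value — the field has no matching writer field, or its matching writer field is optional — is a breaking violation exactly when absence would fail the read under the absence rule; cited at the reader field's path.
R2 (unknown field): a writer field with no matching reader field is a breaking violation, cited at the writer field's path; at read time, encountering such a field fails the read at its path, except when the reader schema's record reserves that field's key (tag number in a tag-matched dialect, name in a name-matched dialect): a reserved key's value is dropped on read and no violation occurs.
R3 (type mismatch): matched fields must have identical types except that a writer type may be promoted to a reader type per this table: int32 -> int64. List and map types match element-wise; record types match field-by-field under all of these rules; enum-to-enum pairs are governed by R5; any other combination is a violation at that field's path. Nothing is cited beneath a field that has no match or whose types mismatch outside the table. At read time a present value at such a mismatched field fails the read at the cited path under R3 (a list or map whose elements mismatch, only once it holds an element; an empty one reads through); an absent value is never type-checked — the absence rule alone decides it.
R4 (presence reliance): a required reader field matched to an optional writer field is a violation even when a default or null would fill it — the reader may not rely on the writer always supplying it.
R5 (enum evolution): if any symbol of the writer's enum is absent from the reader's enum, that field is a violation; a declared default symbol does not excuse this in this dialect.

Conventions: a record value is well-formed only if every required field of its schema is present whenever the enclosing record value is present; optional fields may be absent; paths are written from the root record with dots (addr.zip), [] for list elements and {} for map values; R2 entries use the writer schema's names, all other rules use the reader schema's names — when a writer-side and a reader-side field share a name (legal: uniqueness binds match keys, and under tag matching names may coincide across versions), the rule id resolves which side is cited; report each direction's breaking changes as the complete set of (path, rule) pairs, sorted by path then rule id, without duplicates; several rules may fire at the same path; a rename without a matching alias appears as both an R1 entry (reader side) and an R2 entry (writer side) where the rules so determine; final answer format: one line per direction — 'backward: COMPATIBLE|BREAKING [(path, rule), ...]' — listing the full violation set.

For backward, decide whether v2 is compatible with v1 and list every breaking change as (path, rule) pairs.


arrows below run writer -> reader for Ticket
backward pass over Ticket, reader schema v2, writer schema v1:
  writer required, Role -> Role: reader status maps from writer status
  writer required, map<string, float64> -> map<string, float64>: reader scores maps from writer tags
  writer optional, Geo -> Geo: reader contact maps from writer contact
  writer optional, int64 -> int64: reader zip maps from writer zip
  writer required, int32 -> int32: reader id maps from writer id
  writer optional, int32 -> int32: reader version maps from writer version
  writer optional, string -> string: reader contact.notes maps from writer contact.notes
  writer required, bool -> bool: reader contact.verified maps from writer contact.verified
  writer required, bytes -> bytes: reader contact.payload maps from writer contact.payload
  contact.archived (writer side), unknown to reader
  => no violations; backward on Ticket: COMPATIBLE
checking off the Ticket differences that do not matter here:
  removed field archived from record Geo (its key "archived" joins the reserved list) -> triggers nothing under Ticket's printed rules — same verdict
  renamed field tags to scores in record Ticket (alias tags declared on the renamed field) -> fires only in the forward direction of Ticket, which is not asked here

backward: COMPATIBLE []


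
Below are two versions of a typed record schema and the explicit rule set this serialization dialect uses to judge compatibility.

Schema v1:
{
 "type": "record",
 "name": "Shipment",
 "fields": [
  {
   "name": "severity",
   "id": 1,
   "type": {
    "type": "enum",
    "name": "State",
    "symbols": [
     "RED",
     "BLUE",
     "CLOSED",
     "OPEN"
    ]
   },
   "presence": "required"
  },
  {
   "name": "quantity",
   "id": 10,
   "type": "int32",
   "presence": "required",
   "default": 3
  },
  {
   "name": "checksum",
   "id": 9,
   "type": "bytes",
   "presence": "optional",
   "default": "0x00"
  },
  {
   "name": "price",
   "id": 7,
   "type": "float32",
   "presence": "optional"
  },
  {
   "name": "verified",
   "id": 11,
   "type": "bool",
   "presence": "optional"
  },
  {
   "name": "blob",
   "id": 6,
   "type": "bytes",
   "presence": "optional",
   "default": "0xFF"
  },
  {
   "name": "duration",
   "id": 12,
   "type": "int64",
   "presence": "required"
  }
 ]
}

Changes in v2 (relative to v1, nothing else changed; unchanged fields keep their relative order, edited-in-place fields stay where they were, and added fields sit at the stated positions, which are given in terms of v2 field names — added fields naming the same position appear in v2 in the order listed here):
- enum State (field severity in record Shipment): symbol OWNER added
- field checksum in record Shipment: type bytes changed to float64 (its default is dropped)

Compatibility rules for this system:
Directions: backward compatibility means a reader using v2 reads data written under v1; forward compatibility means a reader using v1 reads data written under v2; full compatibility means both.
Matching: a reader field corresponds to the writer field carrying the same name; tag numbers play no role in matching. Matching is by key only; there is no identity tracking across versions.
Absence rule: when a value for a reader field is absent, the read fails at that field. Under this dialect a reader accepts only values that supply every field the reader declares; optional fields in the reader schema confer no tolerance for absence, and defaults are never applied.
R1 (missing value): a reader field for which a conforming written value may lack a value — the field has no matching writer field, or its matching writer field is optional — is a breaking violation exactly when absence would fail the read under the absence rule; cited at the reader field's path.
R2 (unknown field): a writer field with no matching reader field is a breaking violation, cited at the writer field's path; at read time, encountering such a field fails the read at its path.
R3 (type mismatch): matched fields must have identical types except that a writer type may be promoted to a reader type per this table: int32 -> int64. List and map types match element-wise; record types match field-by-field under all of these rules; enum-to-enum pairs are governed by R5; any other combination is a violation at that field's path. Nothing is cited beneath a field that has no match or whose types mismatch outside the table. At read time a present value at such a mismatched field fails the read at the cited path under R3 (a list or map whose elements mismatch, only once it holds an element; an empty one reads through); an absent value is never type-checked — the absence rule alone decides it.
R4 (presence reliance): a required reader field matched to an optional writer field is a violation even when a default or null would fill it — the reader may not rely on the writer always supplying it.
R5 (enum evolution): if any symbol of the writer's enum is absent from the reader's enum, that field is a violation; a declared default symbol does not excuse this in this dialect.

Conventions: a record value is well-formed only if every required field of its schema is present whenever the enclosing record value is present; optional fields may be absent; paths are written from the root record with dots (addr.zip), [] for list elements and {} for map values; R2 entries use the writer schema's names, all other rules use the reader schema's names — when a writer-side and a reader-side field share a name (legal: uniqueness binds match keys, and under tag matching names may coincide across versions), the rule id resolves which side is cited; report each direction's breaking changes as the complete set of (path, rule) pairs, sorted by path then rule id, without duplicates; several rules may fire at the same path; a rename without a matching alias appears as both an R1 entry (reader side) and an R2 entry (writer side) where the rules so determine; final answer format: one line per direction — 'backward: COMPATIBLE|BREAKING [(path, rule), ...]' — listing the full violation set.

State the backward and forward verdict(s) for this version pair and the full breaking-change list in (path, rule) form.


the writer's type comes first in each Shipment pair
backward analysis of Shipment with v2 as reader and v1 as writer:
  severity: State -> State, writer required; from severity
  quantity: int32 -> int32, writer required; from quantity
  checksum: bytes -> float64, writer optional; from checksum
  price: float32 -> float32, writer optional; from price
  verified: bool -> bool, writer optional; from verified
  blob: bytes -> bytes, writer optional; from blob
  duration: int64 -> int64, writer required; from duration
  violation R1 at blob
  violation R1 at checksum
  violation R3 at checksum
  violation R1 at price
  violation R1 at verified
  => backward verdict for Shipment: BREAKING, 5 violation(s)
forward analysis of Shipment with v1 as reader and v2 as writer:
  severity: State -> State, writer required; from severity
  quantity: int32 -> int32, writer required; from quantity
  checksum: float64 -> bytes, writer optional; from checksum
  price: float32 -> float32, writer optional; from price
  verified: bool -> bool, writer optional; from verified
  blob: bytes -> bytes, writer optional; from blob
  duration: int64 -> int64, writer required; from duration
  violation R1 at blob
  violation R1 at checksum
  violation R3 at checksum
  violation R1 at price
  violation R5 at severity
  violation R1 at verified
  => forward verdict for Shipment: BREAKING, 6 violation(s)

backward: BREAKING [(blob, R1), (checksum, R1), (checksum, R3), (price, R1), (verified, R1)]; forward: BREAKING [(blob, R1), (checksum, R1), (checksum, R3), (price, R1), (severity, R5), (verified, R1)]


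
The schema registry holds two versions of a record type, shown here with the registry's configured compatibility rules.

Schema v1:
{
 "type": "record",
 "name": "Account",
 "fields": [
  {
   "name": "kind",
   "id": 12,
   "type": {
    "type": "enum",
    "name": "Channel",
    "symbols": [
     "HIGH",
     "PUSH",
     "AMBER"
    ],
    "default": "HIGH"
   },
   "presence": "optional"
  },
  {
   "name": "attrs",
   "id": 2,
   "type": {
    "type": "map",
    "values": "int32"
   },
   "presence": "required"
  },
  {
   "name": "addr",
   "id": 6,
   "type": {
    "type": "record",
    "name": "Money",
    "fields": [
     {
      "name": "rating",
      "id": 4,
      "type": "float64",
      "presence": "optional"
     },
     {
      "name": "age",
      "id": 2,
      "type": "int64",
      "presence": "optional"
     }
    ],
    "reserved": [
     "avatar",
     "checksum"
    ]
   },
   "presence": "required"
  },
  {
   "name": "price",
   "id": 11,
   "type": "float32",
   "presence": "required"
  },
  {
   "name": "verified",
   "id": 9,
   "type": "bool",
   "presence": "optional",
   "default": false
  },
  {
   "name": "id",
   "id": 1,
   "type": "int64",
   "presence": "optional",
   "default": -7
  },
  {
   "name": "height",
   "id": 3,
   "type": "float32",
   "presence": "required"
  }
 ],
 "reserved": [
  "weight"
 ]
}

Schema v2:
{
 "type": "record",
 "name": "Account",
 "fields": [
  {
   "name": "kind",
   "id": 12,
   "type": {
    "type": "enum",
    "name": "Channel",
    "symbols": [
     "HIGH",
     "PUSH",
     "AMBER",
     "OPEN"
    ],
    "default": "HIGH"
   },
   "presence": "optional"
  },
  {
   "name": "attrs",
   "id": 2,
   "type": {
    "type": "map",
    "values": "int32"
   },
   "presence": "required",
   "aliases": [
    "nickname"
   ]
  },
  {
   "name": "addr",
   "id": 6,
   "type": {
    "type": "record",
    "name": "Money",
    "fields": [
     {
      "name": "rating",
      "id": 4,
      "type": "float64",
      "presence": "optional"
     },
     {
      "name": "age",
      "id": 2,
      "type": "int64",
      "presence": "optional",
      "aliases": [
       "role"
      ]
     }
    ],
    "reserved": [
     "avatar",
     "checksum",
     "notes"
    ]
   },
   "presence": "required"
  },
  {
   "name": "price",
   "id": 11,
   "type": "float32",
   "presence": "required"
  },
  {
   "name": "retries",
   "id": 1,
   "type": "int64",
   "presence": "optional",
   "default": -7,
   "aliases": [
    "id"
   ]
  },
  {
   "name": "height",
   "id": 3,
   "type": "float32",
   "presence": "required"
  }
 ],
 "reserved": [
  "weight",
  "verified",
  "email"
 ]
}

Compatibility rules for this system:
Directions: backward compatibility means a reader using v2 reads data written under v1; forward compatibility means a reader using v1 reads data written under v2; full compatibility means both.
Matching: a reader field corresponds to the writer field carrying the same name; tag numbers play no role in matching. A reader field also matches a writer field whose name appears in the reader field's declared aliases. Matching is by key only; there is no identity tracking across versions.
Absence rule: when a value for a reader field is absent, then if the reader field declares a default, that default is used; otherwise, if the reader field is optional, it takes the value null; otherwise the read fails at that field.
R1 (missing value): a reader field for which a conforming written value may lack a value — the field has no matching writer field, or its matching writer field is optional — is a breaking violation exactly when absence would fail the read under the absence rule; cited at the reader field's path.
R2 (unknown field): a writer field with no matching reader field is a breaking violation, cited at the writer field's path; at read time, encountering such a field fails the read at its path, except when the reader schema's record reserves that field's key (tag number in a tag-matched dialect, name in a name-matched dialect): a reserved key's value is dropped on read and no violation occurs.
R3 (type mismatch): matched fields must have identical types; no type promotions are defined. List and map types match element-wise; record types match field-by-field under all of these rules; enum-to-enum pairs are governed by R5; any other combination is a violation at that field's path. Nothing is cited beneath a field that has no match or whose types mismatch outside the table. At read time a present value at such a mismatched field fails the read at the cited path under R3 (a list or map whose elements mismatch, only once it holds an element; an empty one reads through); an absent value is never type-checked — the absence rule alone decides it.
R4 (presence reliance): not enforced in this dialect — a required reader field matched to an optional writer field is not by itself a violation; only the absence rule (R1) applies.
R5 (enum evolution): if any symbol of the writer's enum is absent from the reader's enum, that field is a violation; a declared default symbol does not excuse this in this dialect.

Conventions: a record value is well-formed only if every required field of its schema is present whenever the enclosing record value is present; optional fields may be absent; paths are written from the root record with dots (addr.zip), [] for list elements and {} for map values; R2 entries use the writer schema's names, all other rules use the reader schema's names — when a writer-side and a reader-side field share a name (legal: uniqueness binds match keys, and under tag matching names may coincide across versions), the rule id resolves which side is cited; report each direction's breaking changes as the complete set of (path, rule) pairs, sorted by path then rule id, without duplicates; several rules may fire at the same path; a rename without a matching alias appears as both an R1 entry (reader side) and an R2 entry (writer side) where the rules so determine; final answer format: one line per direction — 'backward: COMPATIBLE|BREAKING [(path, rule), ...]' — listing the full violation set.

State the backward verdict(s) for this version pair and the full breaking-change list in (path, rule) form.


in Account below, arrows point writer -> reader
backward pass over Account, reader schema v2, writer schema v1:
  kind: Channel -> Channel, writer optional; from kind
  attrs: map<string, int32> -> map<string, int32>, writer required; from attrs
  addr: Money -> Money, writer required; from addr
  price: float32 -> float32, writer required; from price
  retries: int64 -> int64, writer optional; from id
  height: float32 -> float32, writer required; from height
  verified (writer side), unknown to reader
  addr.rating: float64 -> float64, writer optional; from addr.rating
  addr.age: int64 -> int64, writer optional; from addr.age
  => backward verdict for Account: COMPATIBLE, no violations
remaining Account differences; none change what is asked:
  enum Channel (field kind in record Account): symbol OPEN added -> matters only for Account's forward compatibility — outside the asked direction
  removed field verified from record Account (its key "verified" joins the reserved list) -> triggers nothing under Account's printed rules — same verdict
  renamed field id to retries in record Account (alias id declared on the renamed field) -> matters only for Account's forward compatibility — outside the asked direction

backward: COMPATIBLE []
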